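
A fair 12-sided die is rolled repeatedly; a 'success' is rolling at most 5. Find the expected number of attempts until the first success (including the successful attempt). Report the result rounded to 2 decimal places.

For a geometric distribution, E[trials] = 1/p = 1/(5/12) = 12/5.
≈ 2.40

2.40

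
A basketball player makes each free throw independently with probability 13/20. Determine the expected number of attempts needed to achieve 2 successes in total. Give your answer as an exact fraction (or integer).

40/13

By linearity (sum of 2 independent geometric waits), E[trials] = 2/p = 2/(13/20) = 40/13.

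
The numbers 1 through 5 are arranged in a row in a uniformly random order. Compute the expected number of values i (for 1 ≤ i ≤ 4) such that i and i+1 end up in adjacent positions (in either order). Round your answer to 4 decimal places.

1.6000

For each i ∈ {1,…,4}, let Xᵢ = 1 if i and i+1 are adjacent. P(Xᵢ=1) = 2·(5−1)!/5! = 2/5.
By linearity, E[ΣXᵢ] = (4)·(2/5) = 8/5.
≈ 1.6000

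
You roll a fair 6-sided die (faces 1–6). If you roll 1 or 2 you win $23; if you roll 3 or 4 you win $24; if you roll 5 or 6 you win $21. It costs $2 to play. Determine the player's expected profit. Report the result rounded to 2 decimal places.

$20.67

E[payout] = (1/3)·21 + (1/3)·23 + (1/3)·24 = 68/3
Expected profit = 68/3 − 2 = 62/3 ≈ $20.67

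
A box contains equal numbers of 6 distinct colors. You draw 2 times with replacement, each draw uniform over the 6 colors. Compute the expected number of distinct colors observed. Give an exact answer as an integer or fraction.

Let Xⱼ=1 if type j appears at least once. P(Xⱼ=1) = 1 − ((6−1)/6)^2 = 11/36.
E[#distinct] = 6·11/36 = 11/6.

11/6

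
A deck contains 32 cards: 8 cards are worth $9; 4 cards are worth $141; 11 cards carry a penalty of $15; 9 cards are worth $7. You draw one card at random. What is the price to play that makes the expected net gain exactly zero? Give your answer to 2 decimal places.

E[payout] = (8/32)·9 + (4/32)·141 + (11/32)·(-15) + (9/32)·7 = 267/16
Fair fee = E[payout] = 267/16 ≈ $16.69

$16.69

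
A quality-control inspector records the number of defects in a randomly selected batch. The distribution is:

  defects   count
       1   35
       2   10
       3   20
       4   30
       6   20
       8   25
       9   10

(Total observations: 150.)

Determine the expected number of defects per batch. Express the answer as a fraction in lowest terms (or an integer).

43/10

Total = 150, so P(defects=1) = 35/150, etc.
E[X] = (7/30)·1 + (1/15)·2 + (2/15)·3 + (1/5)·4 + (2/15)·6 + (1/6)·8 + (1/15)·9
     = 43/10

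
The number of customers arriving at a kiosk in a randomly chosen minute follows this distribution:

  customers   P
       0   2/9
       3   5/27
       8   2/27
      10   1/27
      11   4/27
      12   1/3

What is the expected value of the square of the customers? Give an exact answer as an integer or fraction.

E[X²] = (2/9)·0 + (5/27)·9 + (2/27)·64 + (1/27)·100 + (4/27)·121 + (1/3)·144
     = 2053/27

2053/27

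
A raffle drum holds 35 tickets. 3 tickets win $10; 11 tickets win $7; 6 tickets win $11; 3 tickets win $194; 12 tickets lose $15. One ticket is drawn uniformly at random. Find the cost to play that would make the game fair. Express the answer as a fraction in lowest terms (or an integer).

115/7 dollars

E[payout] = (3/35)·10 + (11/35)·7 + (6/35)·11 + (3/35)·194 + (12/35)·(-15) = 115/7
Fair fee = E[payout] = 115/7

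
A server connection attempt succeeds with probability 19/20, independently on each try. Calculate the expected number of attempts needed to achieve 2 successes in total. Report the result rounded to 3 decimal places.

By linearity (sum of 2 independent geometric waits), E[trials] = 2/p = 2/(19/20) = 40/19.
≈ 2.105

2.105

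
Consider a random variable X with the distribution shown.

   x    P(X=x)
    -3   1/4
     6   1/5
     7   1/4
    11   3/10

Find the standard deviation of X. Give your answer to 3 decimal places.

E[X] = 11/2, E[X²] = 58
Var(X) = E[X²] − (E[X])² = 58 − 121/4 = 111/4
SD(X) = √(111/4) ≈ 5.268

5.268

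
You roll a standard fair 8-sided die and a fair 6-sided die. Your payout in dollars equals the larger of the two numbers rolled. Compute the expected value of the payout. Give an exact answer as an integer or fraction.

Distribution of the larger of the two numbers rolled: 1 w.p. 1/48, 2 w.p. 1/16, 3 w.p. 5/48, 4 w.p. 7/48, 5 w.p. 3/16, 6 w.p. 11/48, …
E[payout] = (1/48)·1 + (1/16)·2 + (5/48)·3 + (7/48)·4 + (3/16)·5 + (11/48)·6 + (1/8)·7 + (1/8)·8 = 251/48

251/48 dollars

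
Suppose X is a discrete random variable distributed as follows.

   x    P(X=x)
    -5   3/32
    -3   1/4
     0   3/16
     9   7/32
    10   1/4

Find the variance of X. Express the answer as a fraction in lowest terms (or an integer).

147/4

E[X] = (3/32)·(-5) + (1/4)·(-3) + (3/16)·0 + (7/32)·9 + (1/4)·10 = 13/4
E[X²] = (3/32)·25 + (1/4)·9 + (3/16)·0 + (7/32)·81 + (1/4)·100 = 757/16
Var(X) = 757/16 − (13/4)² = 147/4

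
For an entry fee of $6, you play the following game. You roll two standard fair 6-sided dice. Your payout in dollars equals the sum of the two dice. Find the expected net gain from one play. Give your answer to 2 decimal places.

$1.00

Distribution of the sum of the two dice: 2 w.p. 1/36, 3 w.p. 1/18, 4 w.p. 1/12, 5 w.p. 1/9, 6 w.p. 5/36, 7 w.p. 1/6, …
E[payout] = (1/36)·2 + (1/18)·3 + (1/12)·4 + (1/9)·5 + (5/36)·6 + (1/6)·7 + (5/36)·8 + (1/9)·9 + (1/12)·10 + (1/18)·11 + (1/36)·12 = 7
Expected profit = 7 − 6 = 1 ≈ $1.00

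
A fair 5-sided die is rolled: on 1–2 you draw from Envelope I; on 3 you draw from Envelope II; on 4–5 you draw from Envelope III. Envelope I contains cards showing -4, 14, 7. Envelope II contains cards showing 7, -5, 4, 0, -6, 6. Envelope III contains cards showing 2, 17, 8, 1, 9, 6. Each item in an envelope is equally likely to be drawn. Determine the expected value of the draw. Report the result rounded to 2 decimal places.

E[X | Envelope I] = (-4 + 14 + 7)/3 = 17/3
E[X | Envelope II] = (7 − 5 + 4 + 0 − 6 + 6)/6 = 1
E[X | Envelope III] = (2 + 17 + 8 + 1 + 9 + 6)/6 = 43/6
E[X] = (2/5)·17/3 + (1/5)·1 + (2/5)·43/6 = 16/3 ≈ 5.33

5.33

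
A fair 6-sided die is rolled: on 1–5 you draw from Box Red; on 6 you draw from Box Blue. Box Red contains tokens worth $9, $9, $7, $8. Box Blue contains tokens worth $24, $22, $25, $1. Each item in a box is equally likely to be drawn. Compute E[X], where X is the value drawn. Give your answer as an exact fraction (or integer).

E[X | Box Red] = (9 + 9 + 7 + 8)/4 = 33/4
E[X | Box Blue] = (24 + 22 + 25 + 1)/4 = 18
E[X] = (5/6)·33/4 + (1/6)·18 = 79/8

79/8 dollars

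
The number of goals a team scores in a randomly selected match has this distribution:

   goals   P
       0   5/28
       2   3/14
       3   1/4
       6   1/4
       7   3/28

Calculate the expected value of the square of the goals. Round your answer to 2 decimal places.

E[X²] = (5/28)·0 + (3/14)·4 + (1/4)·9 + (1/4)·36 + (3/28)·49
     = 243/14 ≈ 17.36

17.36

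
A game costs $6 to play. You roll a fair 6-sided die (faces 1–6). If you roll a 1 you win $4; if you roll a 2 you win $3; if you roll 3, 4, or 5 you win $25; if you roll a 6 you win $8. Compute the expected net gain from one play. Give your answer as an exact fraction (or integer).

E[payout] = (1/6)·3 + (1/6)·4 + (1/6)·8 + (1/2)·25 = 15
Expected profit = 15 − 6 = 9

$9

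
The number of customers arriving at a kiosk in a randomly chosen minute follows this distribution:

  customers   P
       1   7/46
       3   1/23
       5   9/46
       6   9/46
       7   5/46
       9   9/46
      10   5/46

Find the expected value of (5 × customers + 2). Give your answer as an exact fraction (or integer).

741/23

E[5x+2] = (7/46)·7 + (1/23)·17 + (9/46)·27 + (9/46)·32 + (5/46)·37 + (9/46)·47 + (5/46)·52
     = 741/23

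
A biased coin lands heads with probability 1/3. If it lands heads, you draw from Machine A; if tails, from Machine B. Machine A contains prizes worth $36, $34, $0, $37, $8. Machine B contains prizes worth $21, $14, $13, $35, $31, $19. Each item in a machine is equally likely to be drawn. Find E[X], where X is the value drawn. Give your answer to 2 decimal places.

E[X | Machine A] = (36 + 34 + 0 + 37 + 8)/5 = 23
E[X | Machine B] = (21 + 14 + 13 + 35 + 31 + 19)/6 = 133/6
E[X] = (1/3)·23 + (2/3)·133/6 = 202/9 ≈ 22.44

$22.44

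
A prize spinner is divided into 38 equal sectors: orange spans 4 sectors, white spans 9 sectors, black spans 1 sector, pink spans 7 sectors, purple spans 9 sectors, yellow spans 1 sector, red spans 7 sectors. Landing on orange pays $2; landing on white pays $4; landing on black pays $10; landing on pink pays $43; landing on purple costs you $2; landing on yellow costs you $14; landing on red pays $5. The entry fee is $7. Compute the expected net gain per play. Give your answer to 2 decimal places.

$2.42

E[payout] = (4/38)·2 + (9/38)·4 + (1/38)·10 + (7/38)·43 + (9/38)·(-2) + (1/38)·(-14) + (7/38)·5 = 179/19
Expected profit = 179/19 − 7 = 46/19 ≈ $2.42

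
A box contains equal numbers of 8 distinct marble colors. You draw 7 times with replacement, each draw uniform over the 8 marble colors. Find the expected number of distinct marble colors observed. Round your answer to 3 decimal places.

Let Xⱼ=1 if type j appears at least once. P(Xⱼ=1) = 1 − ((8−1)/8)^7 = 1273609/2097152.
E[#distinct] = 8·1273609/2097152 = 1273609/262144.
≈ 4.858

4.858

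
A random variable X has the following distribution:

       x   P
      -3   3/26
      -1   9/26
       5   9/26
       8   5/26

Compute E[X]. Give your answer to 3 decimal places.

E[X] = (3/26)·(-3) + (9/26)·(-1) + (9/26)·5 + (5/26)·8
     = 67/26 ≈ 2.577

2.577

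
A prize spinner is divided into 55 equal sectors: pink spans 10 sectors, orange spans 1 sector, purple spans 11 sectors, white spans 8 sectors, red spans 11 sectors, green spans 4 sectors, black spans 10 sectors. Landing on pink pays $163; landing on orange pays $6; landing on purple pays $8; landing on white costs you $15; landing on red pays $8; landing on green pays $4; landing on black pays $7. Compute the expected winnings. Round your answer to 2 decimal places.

E[payout] = (10/55)·163 + (1/55)·6 + (11/55)·8 + (8/55)·(-15) + (11/55)·8 + (4/55)·4 + (10/55)·7 = 1778/55
≈ $32.33

$32.33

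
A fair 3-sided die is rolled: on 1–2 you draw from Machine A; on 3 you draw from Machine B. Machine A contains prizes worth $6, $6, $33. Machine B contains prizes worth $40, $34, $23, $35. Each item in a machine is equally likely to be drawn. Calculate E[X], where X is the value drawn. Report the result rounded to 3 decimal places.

$21.000

E[X | Machine A] = (6 + 6 + 33)/3 = 15
E[X | Machine B] = (40 + 34 + 23 + 35)/4 = 33
E[X] = (2/3)·15 + (1/3)·33 = 21 ≈ 21.000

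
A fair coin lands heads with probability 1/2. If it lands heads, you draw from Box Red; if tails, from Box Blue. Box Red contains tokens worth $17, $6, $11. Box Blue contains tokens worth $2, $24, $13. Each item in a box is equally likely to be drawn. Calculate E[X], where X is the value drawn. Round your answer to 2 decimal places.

$12.17

E[X | Box Red] = (17 + 6 + 11)/3 = 34/3
E[X | Box Blue] = (2 + 24 + 13)/3 = 13
E[X] = (1/2)·34/3 + (1/2)·13 = 73/6 ≈ 12.17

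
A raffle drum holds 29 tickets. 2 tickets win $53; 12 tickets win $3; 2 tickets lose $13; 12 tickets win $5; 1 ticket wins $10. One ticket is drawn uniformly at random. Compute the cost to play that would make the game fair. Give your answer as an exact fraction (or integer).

E[payout] = (2/29)·53 + (12/29)·3 + (2/29)·(-13) + (12/29)·5 + (1/29)·10 = 186/29
Fair fee = E[payout] = 186/29

186/29 dollars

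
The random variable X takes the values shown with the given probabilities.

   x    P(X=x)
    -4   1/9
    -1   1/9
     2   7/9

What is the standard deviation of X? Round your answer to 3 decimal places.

E[X] = 1, E[X²] = 5
Var(X) = E[X²] − (E[X])² = 5 − 1 = 4
SD(X) = √(4) ≈ 2.000

2.000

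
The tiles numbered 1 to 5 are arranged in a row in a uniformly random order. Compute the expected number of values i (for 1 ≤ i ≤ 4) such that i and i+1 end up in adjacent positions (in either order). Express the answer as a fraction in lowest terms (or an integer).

8/5

For each i ∈ {1,…,4}, let Xᵢ = 1 if i and i+1 are adjacent. P(Xᵢ=1) = 2·(5−1)!/5! = 2/5.
By linearity, E[ΣXᵢ] = (4)·(2/5) = 8/5.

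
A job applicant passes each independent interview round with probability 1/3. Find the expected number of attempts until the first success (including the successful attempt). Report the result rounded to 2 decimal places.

3.00

For a geometric distribution, E[trials] = 1/p = 1/(1/3) = 3.
≈ 3.00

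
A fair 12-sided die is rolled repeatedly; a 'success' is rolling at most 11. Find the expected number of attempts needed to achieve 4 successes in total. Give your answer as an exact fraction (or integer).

By linearity (sum of 4 independent geometric waits), E[trials] = 4/p = 4/(11/12) = 48/11.

48/11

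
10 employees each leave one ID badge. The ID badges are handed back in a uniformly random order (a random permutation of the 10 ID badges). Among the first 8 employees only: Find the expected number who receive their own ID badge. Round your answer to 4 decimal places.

Let Xᵢ = 1 if person i gets their own ID badge. For each i, P(Xᵢ=1) = 1/10.
By linearity of expectation, E[X₁+…+X_8] = 8·(1/10) = 4/5.
≈ 0.8000

0.8000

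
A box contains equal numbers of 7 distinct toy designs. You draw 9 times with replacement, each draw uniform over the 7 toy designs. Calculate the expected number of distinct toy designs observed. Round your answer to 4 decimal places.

5.2519

Let Xⱼ=1 if type j appears at least once. P(Xⱼ=1) = 1 − ((7−1)/7)^9 = 30275911/40353607.
E[#distinct] = 7·30275911/40353607 = 30275911/5764801.
≈ 5.2519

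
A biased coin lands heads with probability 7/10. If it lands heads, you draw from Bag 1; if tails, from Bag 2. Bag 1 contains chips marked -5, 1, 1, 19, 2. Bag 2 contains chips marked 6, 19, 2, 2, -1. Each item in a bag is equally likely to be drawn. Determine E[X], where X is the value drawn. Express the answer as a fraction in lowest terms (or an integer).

21/5

E[X | Bag 1] = (-5 + 1 + 1 + 19 + 2)/5 = 18/5
E[X | Bag 2] = (6 + 19 + 2 + 2 − 1)/5 = 28/5
E[X] = (7/10)·18/5 + (3/10)·28/5 = 21/5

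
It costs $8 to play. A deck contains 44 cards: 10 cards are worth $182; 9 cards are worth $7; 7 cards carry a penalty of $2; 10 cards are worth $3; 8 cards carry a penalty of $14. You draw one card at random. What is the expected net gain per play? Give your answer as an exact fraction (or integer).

E[payout] = (10/44)·182 + (9/44)·7 + (7/44)·(-2) + (10/44)·3 + (8/44)·(-14) = 1787/44
Expected profit = 1787/44 − 8 = 1435/44

1435/44 dollars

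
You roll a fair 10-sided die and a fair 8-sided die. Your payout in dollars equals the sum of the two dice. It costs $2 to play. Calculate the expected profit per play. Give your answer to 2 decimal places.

$8.00

Distribution of the sum of the two dice: 2 w.p. 1/80, 3 w.p. 1/40, 4 w.p. 3/80, 5 w.p. 1/20, 6 w.p. 1/16, 7 w.p. 3/40, …
E[payout] = (1/80)·2 + (1/40)·3 + (3/80)·4 + (1/20)·5 + (1/16)·6 + (3/40)·7 + (7/80)·8 + (1/10)·9 + (1/10)·10 + (1/10)·11 + (7/80)·12 + (3/40)·13 + (1/16)·14 + (1/20)·15 + (3/80)·16 + (1/40)·17 + (1/80)·18 = 10
Expected profit = 10 − 2 = 8 ≈ $8.00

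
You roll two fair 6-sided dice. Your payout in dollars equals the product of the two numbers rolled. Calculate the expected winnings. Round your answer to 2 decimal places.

$12.25

Distribution of the product of the two numbers rolled: 1 w.p. 1/36, 2 w.p. 1/18, 3 w.p. 1/18, 4 w.p. 1/12, 5 w.p. 1/18, 6 w.p. 1/9, …
E[payout] = (1/36)·1 + (1/18)·2 + (1/18)·3 + (1/12)·4 + (1/18)·5 + (1/9)·6 + (1/18)·8 + (1/36)·9 + (1/18)·10 + (1/9)·12 + (1/18)·15 + (1/36)·16 + (1/18)·18 + (1/18)·20 + (1/18)·24 + (1/36)·25 + (1/18)·30 + (1/36)·36 = 49/4
≈ $12.25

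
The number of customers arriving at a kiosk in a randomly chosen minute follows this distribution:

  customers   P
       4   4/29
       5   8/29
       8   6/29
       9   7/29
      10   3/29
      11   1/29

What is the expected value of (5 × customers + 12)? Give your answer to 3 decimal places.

47.862

E[5x+12] = (4/29)·32 + (8/29)·37 + (6/29)·52 + (7/29)·57 + (3/29)·62 + (1/29)·67
     = 1388/29 ≈ 47.862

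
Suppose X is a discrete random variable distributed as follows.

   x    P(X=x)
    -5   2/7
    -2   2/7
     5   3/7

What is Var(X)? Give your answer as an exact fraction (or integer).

930/49

E[X] = (2/7)·(-5) + (2/7)·(-2) + (3/7)·5 = 1/7
E[X²] = (2/7)·25 + (2/7)·4 + (3/7)·25 = 19
Var(X) = 19 − (1/7)² = 930/49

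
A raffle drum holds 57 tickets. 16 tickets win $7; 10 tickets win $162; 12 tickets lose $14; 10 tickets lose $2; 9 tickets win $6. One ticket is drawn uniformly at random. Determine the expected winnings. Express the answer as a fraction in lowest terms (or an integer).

E[payout] = (16/57)·7 + (10/57)·162 + (12/57)·(-14) + (10/57)·(-2) + (9/57)·6 = 1598/57

1598/57 dollars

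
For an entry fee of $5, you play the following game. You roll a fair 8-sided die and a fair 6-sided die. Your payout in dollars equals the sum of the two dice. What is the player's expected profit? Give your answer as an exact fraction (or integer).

Distribution of the sum of the two dice: 2 w.p. 1/48, 3 w.p. 1/24, 4 w.p. 1/16, 5 w.p. 1/12, 6 w.p. 5/48, 7 w.p. 1/8, …
E[payout] = (1/48)·2 + (1/24)·3 + (1/16)·4 + (1/12)·5 + (5/48)·6 + (1/8)·7 + (1/8)·8 + (1/8)·9 + (5/48)·10 + (1/12)·11 + (1/16)·12 + (1/24)·13 + (1/48)·14 = 8
Expected profit = 8 − 5 = 3

$3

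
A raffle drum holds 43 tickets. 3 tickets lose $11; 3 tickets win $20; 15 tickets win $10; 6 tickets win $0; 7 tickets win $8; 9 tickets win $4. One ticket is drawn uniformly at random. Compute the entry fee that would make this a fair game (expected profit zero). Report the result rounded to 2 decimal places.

$6.26

E[payout] = (3/43)·(-11) + (3/43)·20 + (15/43)·10 + (6/43)·0 + (7/43)·8 + (9/43)·4 = 269/43
Fair fee = E[payout] = 269/43 ≈ $6.26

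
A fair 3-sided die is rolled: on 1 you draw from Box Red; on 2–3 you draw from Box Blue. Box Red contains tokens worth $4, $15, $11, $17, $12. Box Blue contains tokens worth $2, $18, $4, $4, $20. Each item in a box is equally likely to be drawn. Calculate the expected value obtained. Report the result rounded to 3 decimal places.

E[X | Box Red] = (4 + 15 + 11 + 17 + 12)/5 = 59/5
E[X | Box Blue] = (2 + 18 + 4 + 4 + 20)/5 = 48/5
E[X] = (1/3)·59/5 + (2/3)·48/5 = 31/3 ≈ 10.333

$10.333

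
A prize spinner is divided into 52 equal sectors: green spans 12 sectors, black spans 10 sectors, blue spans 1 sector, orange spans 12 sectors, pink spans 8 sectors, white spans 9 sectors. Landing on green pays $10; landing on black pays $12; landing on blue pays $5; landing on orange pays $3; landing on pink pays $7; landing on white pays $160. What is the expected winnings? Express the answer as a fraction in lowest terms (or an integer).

1777/52 dollars

E[payout] = (12/52)·10 + (10/52)·12 + (1/52)·5 + (12/52)·3 + (8/52)·7 + (9/52)·160 = 1777/52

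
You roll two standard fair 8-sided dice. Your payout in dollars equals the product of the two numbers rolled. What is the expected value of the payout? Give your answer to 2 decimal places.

Distribution of the product of the two numbers rolled: 1 w.p. 1/64, 2 w.p. 1/32, 3 w.p. 1/32, 4 w.p. 3/64, 5 w.p. 1/32, 6 w.p. 1/16, …
E[payout] = (1/64)·1 + (1/32)·2 + (1/32)·3 + (3/64)·4 + (1/32)·5 + (1/16)·6 + (1/32)·7 + (1/16)·8 + (1/64)·9 + (1/32)·10 + (1/16)·12 + (1/32)·14 + (1/32)·15 + (3/64)·16 + (1/32)·18 + (1/32)·20 + (1/32)·21 + (1/16)·24 + (1/64)·25 + (1/32)·28 + (1/32)·30 + (1/32)·32 + (1/32)·35 + (1/64)·36 + (1/32)·40 + (1/32)·42 + (1/32)·48 + (1/64)·49 + (1/32)·56 + (1/64)·64 = 81/4
≈ $20.25

$20.25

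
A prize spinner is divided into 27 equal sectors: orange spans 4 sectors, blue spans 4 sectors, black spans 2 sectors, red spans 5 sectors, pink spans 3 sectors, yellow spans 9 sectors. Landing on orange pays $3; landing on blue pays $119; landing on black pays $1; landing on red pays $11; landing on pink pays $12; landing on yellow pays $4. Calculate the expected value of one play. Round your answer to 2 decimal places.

E[payout] = (4/27)·3 + (4/27)·119 + (2/27)·1 + (5/27)·11 + (3/27)·12 + (9/27)·4 = 617/27
≈ $22.85

$22.85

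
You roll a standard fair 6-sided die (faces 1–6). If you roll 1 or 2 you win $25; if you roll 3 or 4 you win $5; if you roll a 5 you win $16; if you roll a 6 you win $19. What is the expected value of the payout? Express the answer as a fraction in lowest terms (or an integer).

E[payout] = (1/3)·5 + (1/6)·16 + (1/6)·19 + (1/3)·25 = 95/6

95/6 dollars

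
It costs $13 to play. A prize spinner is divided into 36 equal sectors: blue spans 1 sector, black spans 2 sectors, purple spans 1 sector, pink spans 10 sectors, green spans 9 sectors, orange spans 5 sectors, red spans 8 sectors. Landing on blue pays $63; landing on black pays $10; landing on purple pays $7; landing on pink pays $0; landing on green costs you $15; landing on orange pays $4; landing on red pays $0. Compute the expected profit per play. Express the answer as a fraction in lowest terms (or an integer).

E[payout] = (1/36)·63 + (2/36)·10 + (1/36)·7 + (10/36)·0 + (9/36)·(-15) + (5/36)·4 + (8/36)·0 = -25/36
Expected profit = -25/36 − 13 = -493/36

-493/36 dollars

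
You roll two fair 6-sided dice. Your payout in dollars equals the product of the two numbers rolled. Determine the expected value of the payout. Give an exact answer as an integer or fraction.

49/4 dollars

Distribution of the product of the two numbers rolled: 1 w.p. 1/36, 2 w.p. 1/18, 3 w.p. 1/18, 4 w.p. 1/12, 5 w.p. 1/18, 6 w.p. 1/9, …
E[payout] = (1/36)·1 + (1/18)·2 + (1/18)·3 + (1/12)·4 + (1/18)·5 + (1/9)·6 + (1/18)·8 + (1/36)·9 + (1/18)·10 + (1/9)·12 + (1/18)·15 + (1/36)·16 + (1/18)·18 + (1/18)·20 + (1/18)·24 + (1/36)·25 + (1/18)·30 + (1/36)·36 = 49/4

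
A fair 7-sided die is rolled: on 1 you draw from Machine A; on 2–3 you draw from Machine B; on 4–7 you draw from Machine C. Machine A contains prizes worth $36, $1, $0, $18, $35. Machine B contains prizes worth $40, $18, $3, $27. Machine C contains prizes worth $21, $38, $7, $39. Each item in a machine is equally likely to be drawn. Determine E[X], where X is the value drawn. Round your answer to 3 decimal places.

E[X | Machine A] = (36 + 1 + 0 + 18 + 35)/5 = 18
E[X | Machine B] = (40 + 18 + 3 + 27)/4 = 22
E[X | Machine C] = (21 + 38 + 7 + 39)/4 = 105/4
E[X] = (1/7)·18 + (2/7)·22 + (4/7)·105/4 = 167/7 ≈ 23.857

$23.857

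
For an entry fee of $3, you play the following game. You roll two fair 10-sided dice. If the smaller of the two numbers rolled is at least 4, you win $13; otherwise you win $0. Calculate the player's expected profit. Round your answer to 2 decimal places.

$3.37

E[payout] = (51/100)·0 + (49/100)·13 = 637/100
Expected profit = 637/100 − 3 = 337/100 ≈ $3.37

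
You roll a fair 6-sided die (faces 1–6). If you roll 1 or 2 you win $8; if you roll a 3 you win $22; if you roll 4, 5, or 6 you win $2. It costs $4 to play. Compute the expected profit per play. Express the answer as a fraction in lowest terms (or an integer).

E[payout] = (1/2)·2 + (1/3)·8 + (1/6)·22 = 22/3
Expected profit = 22/3 − 4 = 10/3

10/3 dollars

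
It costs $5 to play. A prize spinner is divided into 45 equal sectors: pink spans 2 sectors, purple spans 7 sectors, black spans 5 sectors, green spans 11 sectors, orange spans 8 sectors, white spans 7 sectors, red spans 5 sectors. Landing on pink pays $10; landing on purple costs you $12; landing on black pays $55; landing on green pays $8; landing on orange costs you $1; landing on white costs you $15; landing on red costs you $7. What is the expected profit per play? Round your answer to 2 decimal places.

-$1.64

E[payout] = (2/45)·10 + (7/45)·(-12) + (5/45)·55 + (11/45)·8 + (8/45)·(-1) + (7/45)·(-15) + (5/45)·(-7) = 151/45
Expected profit = 151/45 − 5 = -74/45 ≈ -$1.64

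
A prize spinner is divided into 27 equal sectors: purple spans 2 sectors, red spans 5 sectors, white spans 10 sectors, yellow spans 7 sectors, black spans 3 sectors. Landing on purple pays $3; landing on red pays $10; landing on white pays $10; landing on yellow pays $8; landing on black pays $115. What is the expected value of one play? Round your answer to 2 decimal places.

E[payout] = (2/27)·3 + (5/27)·10 + (10/27)·10 + (7/27)·8 + (3/27)·115 = 557/27
≈ $20.63

$20.63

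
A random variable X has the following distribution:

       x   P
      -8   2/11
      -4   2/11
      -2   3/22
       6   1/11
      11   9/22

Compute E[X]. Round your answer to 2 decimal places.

E[X] = (2/11)·(-8) + (2/11)·(-4) + (3/22)·(-2) + (1/11)·6 + (9/22)·11
     = 57/22 ≈ 2.59

2.59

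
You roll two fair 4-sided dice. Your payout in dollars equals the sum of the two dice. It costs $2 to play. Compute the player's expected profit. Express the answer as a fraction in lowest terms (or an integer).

Distribution of the sum of the two dice: 2 w.p. 1/16, 3 w.p. 1/8, 4 w.p. 3/16, 5 w.p. 1/4, 6 w.p. 3/16, 7 w.p. 1/8, …
E[payout] = (1/16)·2 + (1/8)·3 + (3/16)·4 + (1/4)·5 + (3/16)·6 + (1/8)·7 + (1/16)·8 = 5
Expected profit = 5 − 2 = 3

$3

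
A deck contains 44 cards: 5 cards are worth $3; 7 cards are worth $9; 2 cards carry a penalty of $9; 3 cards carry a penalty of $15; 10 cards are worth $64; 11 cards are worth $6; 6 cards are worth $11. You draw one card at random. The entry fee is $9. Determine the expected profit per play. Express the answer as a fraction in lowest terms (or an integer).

391/44 dollars

E[payout] = (5/44)·3 + (7/44)·9 + (2/44)·(-9) + (3/44)·(-15) + (10/44)·64 + (11/44)·6 + (6/44)·11 = 787/44
Expected profit = 787/44 − 9 = 391/44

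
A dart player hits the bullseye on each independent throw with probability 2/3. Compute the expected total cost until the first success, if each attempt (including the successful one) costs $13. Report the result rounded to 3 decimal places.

E[#attempts] = 1/p = 3/2; E[cost] = 13·3/2 = 39/2.
≈ 19.500

$19.500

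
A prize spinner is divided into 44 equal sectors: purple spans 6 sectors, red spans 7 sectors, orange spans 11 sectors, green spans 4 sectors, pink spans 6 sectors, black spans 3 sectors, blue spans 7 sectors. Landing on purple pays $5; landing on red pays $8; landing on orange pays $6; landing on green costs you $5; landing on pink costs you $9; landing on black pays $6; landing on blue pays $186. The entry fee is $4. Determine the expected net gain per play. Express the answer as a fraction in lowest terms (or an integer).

611/22 dollars

E[payout] = (6/44)·5 + (7/44)·8 + (11/44)·6 + (4/44)·(-5) + (6/44)·(-9) + (3/44)·6 + (7/44)·186 = 699/22
Expected profit = 699/22 − 4 = 611/22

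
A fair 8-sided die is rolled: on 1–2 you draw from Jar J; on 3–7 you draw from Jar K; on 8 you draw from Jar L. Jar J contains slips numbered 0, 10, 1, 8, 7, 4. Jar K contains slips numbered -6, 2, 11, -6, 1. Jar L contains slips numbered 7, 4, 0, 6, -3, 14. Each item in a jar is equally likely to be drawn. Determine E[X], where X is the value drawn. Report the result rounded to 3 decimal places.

E[X | Jar J] = (0 + 10 + 1 + 8 + 7 + 4)/6 = 5
E[X | Jar K] = (-6 + 2 + 11 − 6 + 1)/5 = 2/5
E[X | Jar L] = (7 + 4 + 0 + 6 − 3 + 14)/6 = 14/3
E[X] = (1/4)·5 + (5/8)·2/5 + (1/8)·14/3 = 25/12 ≈ 2.083

2.083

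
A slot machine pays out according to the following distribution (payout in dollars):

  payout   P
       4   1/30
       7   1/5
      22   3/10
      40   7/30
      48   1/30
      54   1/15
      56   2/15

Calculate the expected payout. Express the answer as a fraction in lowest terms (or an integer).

E[X] = (1/30)·4 + (1/5)·7 + (3/10)·22 + (7/30)·40 + (1/30)·48 + (1/15)·54 + (2/15)·56
     = 452/15

452/15 dollars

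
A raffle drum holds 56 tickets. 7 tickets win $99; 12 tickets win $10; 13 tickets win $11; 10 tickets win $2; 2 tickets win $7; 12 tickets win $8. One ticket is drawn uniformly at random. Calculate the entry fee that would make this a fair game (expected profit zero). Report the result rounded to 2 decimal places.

$19.39

E[payout] = (7/56)·99 + (12/56)·10 + (13/56)·11 + (10/56)·2 + (2/56)·7 + (12/56)·8 = 543/28
Fair fee = E[payout] = 543/28 ≈ $19.39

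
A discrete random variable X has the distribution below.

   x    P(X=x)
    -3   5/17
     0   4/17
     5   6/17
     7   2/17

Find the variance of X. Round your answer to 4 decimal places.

E[X] = (5/17)·(-3) + (4/17)·0 + (6/17)·5 + (2/17)·7 = 29/17
E[X²] = (5/17)·9 + (4/17)·0 + (6/17)·25 + (2/17)·49 = 293/17
Var(X) = 293/17 − (29/17)² = 4140/289 ≈ 14.3253

14.3253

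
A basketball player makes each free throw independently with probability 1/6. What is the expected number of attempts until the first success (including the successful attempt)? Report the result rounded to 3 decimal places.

For a geometric distribution, E[trials] = 1/p = 1/(1/6) = 6.
≈ 6.000

6.000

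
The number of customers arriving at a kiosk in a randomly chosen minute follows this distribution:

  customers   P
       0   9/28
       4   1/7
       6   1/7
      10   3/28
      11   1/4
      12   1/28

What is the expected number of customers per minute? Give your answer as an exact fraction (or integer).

159/28

E[X] = (9/28)·0 + (1/7)·4 + (1/7)·6 + (3/28)·10 + (1/4)·11 + (1/28)·12
     = 159/28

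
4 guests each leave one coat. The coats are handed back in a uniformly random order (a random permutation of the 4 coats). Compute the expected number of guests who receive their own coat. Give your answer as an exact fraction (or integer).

Let Xᵢ = 1 if person i gets their own coat. For each i, P(Xᵢ=1) = 1/4.
By linearity of expectation, E[X₁+…+X_4] = 4·(1/4) = 1.

1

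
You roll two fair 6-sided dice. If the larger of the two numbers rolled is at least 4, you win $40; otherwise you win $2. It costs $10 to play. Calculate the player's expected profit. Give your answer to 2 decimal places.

E[payout] = (1/4)·2 + (3/4)·40 = 61/2
Expected profit = 61/2 − 10 = 41/2 ≈ $20.50

$20.50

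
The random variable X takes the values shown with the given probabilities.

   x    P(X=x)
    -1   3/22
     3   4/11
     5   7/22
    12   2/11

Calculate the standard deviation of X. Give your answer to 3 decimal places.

3.899

E[X] = 52/11, E[X²] = 413/11
Var(X) = E[X²] − (E[X])² = 413/11 − 2704/121 = 1839/121
SD(X) = √(1839/121) ≈ 3.899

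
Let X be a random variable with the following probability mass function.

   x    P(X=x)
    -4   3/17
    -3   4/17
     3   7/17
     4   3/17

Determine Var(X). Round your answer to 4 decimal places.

11.1903

E[X] = (3/17)·(-4) + (4/17)·(-3) + (7/17)·3 + (3/17)·4 = 9/17
E[X²] = (3/17)·16 + (4/17)·9 + (7/17)·9 + (3/17)·16 = 195/17
Var(X) = 195/17 − (9/17)² = 3234/289 ≈ 11.1903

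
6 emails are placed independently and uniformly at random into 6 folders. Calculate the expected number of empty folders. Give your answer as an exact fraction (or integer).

Let Xⱼ=1 if folder j is empty. P(Xⱼ=1) = ((6-1)/6)^6 = 15625/46656.
By linearity, E[#empty] = 6·15625/46656 = 15625/7776.

15625/7776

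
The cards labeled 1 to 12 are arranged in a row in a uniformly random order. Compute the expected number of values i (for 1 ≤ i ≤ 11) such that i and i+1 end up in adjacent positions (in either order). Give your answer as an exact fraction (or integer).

For each i ∈ {1,…,11}, let Xᵢ = 1 if i and i+1 are adjacent. P(Xᵢ=1) = 2·(12−1)!/12! = 2/12.
By linearity, E[ΣXᵢ] = (11)·(2/12) = 11/6.

11/6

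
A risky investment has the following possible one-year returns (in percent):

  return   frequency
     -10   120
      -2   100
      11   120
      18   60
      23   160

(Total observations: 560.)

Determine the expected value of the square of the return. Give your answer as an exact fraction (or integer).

Total = 560, so P(return=-10) = 120/560, etc.
E[X²] = (3/14)·100 + (5/28)·4 + (3/14)·121 + (3/28)·324 + (2/7)·529
     = 3275/14

3275/14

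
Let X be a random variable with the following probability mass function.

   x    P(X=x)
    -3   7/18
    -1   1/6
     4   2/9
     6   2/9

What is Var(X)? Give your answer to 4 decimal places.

14.4321

E[X] = (7/18)·(-3) + (1/6)·(-1) + (2/9)·4 + (2/9)·6 = 8/9
E[X²] = (7/18)·9 + (1/6)·1 + (2/9)·16 + (2/9)·36 = 137/9
Var(X) = 137/9 − (8/9)² = 1169/81 ≈ 14.4321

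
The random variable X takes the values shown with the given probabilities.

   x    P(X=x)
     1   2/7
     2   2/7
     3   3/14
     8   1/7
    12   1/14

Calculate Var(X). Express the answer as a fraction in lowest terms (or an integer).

E[X] = (2/7)·1 + (2/7)·2 + (3/14)·3 + (1/7)·8 + (1/14)·12 = 7/2
E[X²] = (2/7)·1 + (2/7)·4 + (3/14)·9 + (1/7)·64 + (1/14)·144 = 319/14
Var(X) = 319/14 − (7/2)² = 295/28

295/28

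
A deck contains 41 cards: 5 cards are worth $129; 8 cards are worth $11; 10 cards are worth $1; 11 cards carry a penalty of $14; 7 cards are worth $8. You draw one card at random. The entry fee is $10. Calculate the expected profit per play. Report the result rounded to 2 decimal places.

E[payout] = (5/41)·129 + (8/41)·11 + (10/41)·1 + (11/41)·(-14) + (7/41)·8 = 645/41
Expected profit = 645/41 − 10 = 235/41 ≈ $5.73

$5.73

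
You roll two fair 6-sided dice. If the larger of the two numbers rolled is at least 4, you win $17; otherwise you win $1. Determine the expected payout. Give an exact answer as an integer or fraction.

E[payout] = (1/4)·1 + (3/4)·17 = 13

$13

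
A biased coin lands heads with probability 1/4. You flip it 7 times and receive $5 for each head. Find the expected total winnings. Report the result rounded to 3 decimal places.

$8.750

E[#heads] = 7·1/4 = 7/4 (linearity over flips).
E[winnings] = 5·7/4 = 35/4.
≈ 8.750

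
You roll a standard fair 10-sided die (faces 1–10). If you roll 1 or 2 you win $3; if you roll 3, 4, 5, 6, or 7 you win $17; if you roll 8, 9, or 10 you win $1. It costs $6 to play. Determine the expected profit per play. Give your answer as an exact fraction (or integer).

E[payout] = (3/10)·1 + (1/5)·3 + (1/2)·17 = 47/5
Expected profit = 47/5 − 6 = 17/5

17/5 dollars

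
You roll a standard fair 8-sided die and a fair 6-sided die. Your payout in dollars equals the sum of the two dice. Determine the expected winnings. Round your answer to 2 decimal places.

$8.00

Distribution of the sum of the two dice: 2 w.p. 1/48, 3 w.p. 1/24, 4 w.p. 1/16, 5 w.p. 1/12, 6 w.p. 5/48, 7 w.p. 1/8, …
E[payout] = (1/48)·2 + (1/24)·3 + (1/16)·4 + (1/12)·5 + (5/48)·6 + (1/8)·7 + (1/8)·8 + (1/8)·9 + (5/48)·10 + (1/12)·11 + (1/16)·12 + (1/24)·13 + (1/48)·14 = 8
≈ $8.00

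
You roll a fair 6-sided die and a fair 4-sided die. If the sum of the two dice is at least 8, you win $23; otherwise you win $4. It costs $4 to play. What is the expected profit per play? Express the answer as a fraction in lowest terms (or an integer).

E[payout] = (3/4)·4 + (1/4)·23 = 35/4
Expected profit = 35/4 − 4 = 19/4

19/4 dollars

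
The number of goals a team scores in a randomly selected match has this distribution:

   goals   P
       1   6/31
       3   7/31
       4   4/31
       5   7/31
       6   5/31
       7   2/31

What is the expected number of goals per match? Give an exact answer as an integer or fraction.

E[X] = (6/31)·1 + (7/31)·3 + (4/31)·4 + (7/31)·5 + (5/31)·6 + (2/31)·7
     = 122/31

122/31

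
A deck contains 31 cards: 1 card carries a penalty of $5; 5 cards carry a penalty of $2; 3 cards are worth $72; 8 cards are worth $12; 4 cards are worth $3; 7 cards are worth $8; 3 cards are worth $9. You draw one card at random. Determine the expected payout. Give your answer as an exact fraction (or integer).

E[payout] = (1/31)·(-5) + (5/31)·(-2) + (3/31)·72 + (8/31)·12 + (4/31)·3 + (7/31)·8 + (3/31)·9 = 392/31

392/31 dollars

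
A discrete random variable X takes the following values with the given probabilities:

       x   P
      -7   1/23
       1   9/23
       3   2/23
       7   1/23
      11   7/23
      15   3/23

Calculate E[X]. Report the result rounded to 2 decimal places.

E[X] = (1/23)·(-7) + (9/23)·1 + (2/23)·3 + (1/23)·7 + (7/23)·11 + (3/23)·15
     = 137/23 ≈ 5.96

5.96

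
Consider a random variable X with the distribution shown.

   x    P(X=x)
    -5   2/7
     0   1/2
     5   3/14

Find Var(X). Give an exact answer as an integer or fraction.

E[X] = (2/7)·(-5) + (1/2)·0 + (3/14)·5 = -5/14
E[X²] = (2/7)·25 + (1/2)·0 + (3/14)·25 = 25/2
Var(X) = 25/2 − (-5/14)² = 2425/196

2425/196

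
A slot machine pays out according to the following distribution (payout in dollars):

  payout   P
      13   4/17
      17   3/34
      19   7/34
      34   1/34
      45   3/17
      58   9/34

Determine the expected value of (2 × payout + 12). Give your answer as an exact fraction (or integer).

E[2x+12] = (4/17)·38 + (3/34)·46 + (7/34)·50 + (1/34)·80 + (3/17)·102 + (9/34)·128
     = 1318/17

1318/17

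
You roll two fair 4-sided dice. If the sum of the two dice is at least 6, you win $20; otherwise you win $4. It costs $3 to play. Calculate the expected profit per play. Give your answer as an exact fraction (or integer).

$7

E[payout] = (5/8)·4 + (3/8)·20 = 10
Expected profit = 10 − 3 = 7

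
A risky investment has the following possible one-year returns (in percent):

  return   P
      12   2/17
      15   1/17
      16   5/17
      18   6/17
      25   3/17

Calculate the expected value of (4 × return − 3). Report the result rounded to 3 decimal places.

E[4x-3] = (2/17)·45 + (1/17)·57 + (5/17)·61 + (6/17)·69 + (3/17)·97
     = 1157/17 ≈ 68.059

68.059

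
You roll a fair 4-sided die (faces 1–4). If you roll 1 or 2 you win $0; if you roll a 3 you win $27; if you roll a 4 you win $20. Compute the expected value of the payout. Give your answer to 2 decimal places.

E[payout] = (1/2)·0 + (1/4)·20 + (1/4)·27 = 47/4
≈ $11.75

$11.75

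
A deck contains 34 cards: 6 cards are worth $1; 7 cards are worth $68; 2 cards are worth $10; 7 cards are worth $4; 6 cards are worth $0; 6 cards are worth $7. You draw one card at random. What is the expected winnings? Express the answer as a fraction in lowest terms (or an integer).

286/17 dollars

E[payout] = (6/34)·1 + (7/34)·68 + (2/34)·10 + (7/34)·4 + (6/34)·0 + (6/34)·7 = 286/17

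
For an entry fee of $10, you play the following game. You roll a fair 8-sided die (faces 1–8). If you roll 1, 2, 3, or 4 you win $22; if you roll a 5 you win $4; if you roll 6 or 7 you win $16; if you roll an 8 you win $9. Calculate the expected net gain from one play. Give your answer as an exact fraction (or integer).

E[payout] = (1/8)·4 + (1/8)·9 + (1/4)·16 + (1/2)·22 = 133/8
Expected profit = 133/8 − 10 = 53/8

53/8 dollars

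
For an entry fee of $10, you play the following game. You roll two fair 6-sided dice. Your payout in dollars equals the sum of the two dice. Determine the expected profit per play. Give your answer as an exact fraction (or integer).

-$3

Distribution of the sum of the two dice: 2 w.p. 1/36, 3 w.p. 1/18, 4 w.p. 1/12, 5 w.p. 1/9, 6 w.p. 5/36, 7 w.p. 1/6, …
E[payout] = (1/36)·2 + (1/18)·3 + (1/12)·4 + (1/9)·5 + (5/36)·6 + (1/6)·7 + (5/36)·8 + (1/9)·9 + (1/12)·10 + (1/18)·11 + (1/36)·12 = 7
Expected profit = 7 − 10 = -3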